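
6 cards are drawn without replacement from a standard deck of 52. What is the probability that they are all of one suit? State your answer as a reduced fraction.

There are C(52,6) = 20358520 possible 6-card hands.
Hands of one suit: 4 suits × C(13,6) = 4·1716 = 6864.
Probability = 6864/20358520 = 66/195755.

66/195755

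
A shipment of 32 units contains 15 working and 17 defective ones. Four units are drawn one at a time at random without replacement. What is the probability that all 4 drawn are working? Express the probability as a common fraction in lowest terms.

273/7192

Multiply the conditional probabilities at each draw: 15/32 · 14/31 · 13/30 · 12/29 = 32760/863040 = 273/7192.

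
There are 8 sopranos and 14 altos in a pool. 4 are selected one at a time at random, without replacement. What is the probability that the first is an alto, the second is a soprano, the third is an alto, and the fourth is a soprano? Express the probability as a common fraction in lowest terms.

Multiply the conditional probabilities at each draw: 14/22 · 8/21 · 13/20 · 7/19 = 10192/175560 = 182/3135.

182/3135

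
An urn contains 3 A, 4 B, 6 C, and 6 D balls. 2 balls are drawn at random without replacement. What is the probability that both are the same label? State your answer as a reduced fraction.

13/57

There are C(19,2) = 171 ways to draw 2 balls.
All same label: C(3,2) + C(4,2) + C(6,2) + C(6,2) = 3 + 6 + 15 + 15 = 39.
Probability = 39/171 = 13/57.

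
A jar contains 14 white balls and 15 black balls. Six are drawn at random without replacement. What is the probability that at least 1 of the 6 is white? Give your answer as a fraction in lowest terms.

Total selections: C(29,6) = 475020.
The complement is all 6 are black: C(15,6) = 5005.
Probability = 1 − 5005/475020 = 470015/475020 = 1033/1044.

1033/1044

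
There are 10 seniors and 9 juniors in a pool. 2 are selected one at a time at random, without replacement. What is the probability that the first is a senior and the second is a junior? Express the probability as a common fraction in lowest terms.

5/19

Multiply the conditional probabilities at each draw: 10/19 · 9/18 = 90/342 = 5/19.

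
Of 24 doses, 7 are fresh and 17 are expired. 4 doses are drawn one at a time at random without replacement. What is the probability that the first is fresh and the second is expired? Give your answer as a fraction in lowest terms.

Multiply the conditional probabilities at each draw: 7/24 · 17/23 = 119/552.

119/552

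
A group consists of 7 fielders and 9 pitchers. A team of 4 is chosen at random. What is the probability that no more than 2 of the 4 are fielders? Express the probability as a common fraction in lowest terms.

There are C(16,4) = 1820 ways to choose the 4.
Count the complement (more than 2 fielders): C(7,3)·C(9,1) + C(7,4)·C(9,0) = 315 + 35 = 350.
Probability = 1 − 350/1820 = 1470/1820 = 21/26.

21/26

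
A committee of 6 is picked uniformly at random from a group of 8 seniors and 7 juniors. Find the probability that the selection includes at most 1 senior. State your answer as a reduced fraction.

5/143

Total selections: C(15,6) = 5005.
Favorable selections (at most 1 senior): C(8,0)·C(7,6) + C(8,1)·C(7,5) = 7 + 168 = 175.
Probability = 175/5005 = 5/143.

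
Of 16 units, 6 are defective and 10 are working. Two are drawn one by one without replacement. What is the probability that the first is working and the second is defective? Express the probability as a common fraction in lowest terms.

1/4

Multiply the conditional probabilities at each draw: 10/16 · 6/15 = 60/240 = 1/4.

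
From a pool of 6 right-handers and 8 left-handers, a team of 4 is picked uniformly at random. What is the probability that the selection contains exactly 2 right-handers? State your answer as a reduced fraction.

60/143

The sample space is all 4-subsets of the 14: C(14,4) = 1001.
Selections with exactly 2 right-handers: choose 2 of the 6 right-handers and 2 of the 8 left-handers, C(6,2)·C(8,2) = 15·28 = 420.
Probability = 420/1001 = 60/143.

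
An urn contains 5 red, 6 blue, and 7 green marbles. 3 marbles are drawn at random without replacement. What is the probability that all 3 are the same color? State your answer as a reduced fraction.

There are C(18,3) = 816 ways to draw 3 marbles.
All same color: C(5,3) + C(6,3) + C(7,3) = 10 + 20 + 35 = 65.
Probability = 65/816.

65/816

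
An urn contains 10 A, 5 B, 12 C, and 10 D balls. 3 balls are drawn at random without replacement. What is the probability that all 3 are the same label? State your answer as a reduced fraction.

47/777

There are C(37,3) = 7770 ways to draw 3 balls.
All same label: C(10,3) + C(5,3) + C(12,3) + C(10,3) = 120 + 10 + 220 + 120 = 470.
Probability = 470/7770 = 47/777.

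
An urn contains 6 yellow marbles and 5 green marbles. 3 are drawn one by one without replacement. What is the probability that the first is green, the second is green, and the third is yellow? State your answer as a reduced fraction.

Multiply the conditional probabilities at each draw: 5/11 · 4/10 · 6/9 = 120/990 = 4/33.

4/33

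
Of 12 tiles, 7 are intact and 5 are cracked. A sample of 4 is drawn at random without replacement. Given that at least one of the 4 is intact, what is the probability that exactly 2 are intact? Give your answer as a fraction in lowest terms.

Work in counts. Selections with at least one intact: C(12,4) − C(5,4) = 495 − 5 = 490.
Of those, selections where exactly 2 are intact: C(7,2)·C(5,2) = 21·10 = 210.
Conditional probability = 210/490 = 3/7.

3/7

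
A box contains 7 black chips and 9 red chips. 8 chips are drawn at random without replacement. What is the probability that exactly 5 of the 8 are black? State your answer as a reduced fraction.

98/715

Total number of selections: C(16,8) = 12870.
Selections with exactly 5 black: choose 5 of the 7 black and 3 of the 9 red, C(7,5)·C(9,3) = 21·84 = 1764.
Probability = 1764/12870 = 98/715.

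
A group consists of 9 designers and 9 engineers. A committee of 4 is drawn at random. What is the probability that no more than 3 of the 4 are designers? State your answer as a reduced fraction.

163/170

Total selections: C(18,4) = 3060.
The complement is exactly 4 designers: C(9,4)·C(9,0) = 126.
Probability = 1 − 126/3060 = 2934/3060 = 163/170.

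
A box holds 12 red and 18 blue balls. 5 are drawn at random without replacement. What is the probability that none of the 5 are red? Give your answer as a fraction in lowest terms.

There are C(30,5) = 142506 possible selections.
Selections with no red (all blue): C(18,5) = 8568.
Probability = 8568/142506 = 68/1131.

68/1131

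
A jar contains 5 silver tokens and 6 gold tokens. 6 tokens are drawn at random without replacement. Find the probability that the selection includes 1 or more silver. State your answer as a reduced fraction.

461/462

Total selections: C(11,6) = 462.
Favorable selections (1 or more silver): C(5,1)·C(6,5) + C(5,2)·C(6,4) + C(5,3)·C(6,3) + C(5,4)·C(6,2) + C(5,5)·C(6,1) = 30 + 150 + 200 + 75 + 6 = 461.
Probability = 461/462.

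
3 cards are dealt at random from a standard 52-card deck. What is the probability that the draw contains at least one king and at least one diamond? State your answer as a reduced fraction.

There are C(52,3) = 22100 possible draws.
By inclusion-exclusion on the complements, draws missing all kings or all diamonds: C(48,3) + C(39,3) − C(36,3) = 17296 + 9139 − 7140 = 19295.
So draws with at least one of each: 22100 − 19295 = 2805, probability 2805/22100 = 33/260.

33/260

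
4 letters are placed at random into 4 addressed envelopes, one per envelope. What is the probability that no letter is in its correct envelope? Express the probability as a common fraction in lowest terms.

There are 4! = 24 assignments.
By inclusion-exclusion, assignments with no fixed points: C(4,0)·4! − C(4,1)·3! + C(4,2)·2! − C(4,3)·1! + C(4,4)·0! = 9.
Probability = 9/24 = 3/8.

3/8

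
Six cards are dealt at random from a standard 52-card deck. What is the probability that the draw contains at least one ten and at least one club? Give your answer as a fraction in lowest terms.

6772177/20358520

There are C(52,6) = 20358520 possible draws.
By inclusion-exclusion on the complements, draws missing all tens or all clubs: C(48,6) + C(39,6) − C(36,6) = 12271512 + 3262623 − 1947792 = 13586343.
So draws with at least one of each: 20358520 − 13586343 = 6772177, probability 6772177/20358520.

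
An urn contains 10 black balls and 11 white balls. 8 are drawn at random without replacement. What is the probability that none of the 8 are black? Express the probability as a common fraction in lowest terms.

There are C(21,8) = 203490 possible selections.
Selections with no black (all white): C(11,8) = 165.
Probability = 165/203490 = 11/13566.

11/13566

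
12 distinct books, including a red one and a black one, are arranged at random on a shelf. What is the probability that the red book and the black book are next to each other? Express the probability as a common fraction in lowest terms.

1/6

There are 12! = 479001600 arrangements.
Treat the red book and the black book as a block: 11! arrangements of the blocks × 2 orders within the block = 2·39916800 = 79833600.
Probability = 79833600/479001600 = 1/6.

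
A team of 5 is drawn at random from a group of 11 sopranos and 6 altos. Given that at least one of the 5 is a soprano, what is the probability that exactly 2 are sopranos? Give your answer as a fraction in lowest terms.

50/281

Work in counts. Selections with at least one soprano: C(17,5) − C(6,5) = 6188 − 6 = 6182.
Of those, selections where exactly 2 are sopranos: C(11,2)·C(6,3) = 55·20 = 1100.
Conditional probability = 1100/6182 = 50/281.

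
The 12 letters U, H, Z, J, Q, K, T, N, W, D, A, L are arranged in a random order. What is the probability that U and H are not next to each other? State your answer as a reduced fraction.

5/6

There are 12! = 479001600 arrangements.
Arrangements with U and H adjacent: 2·11! = 79833600.
So not adjacent: 479001600 − 79833600 = 399168000, probability 399168000/479001600 = 5/6.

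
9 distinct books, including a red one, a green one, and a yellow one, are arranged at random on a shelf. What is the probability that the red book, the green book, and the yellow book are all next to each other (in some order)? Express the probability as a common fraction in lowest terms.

1/12

There are 9! = 362880 arrangements.
Treat the three as one block: 7! placements × 3! orders within the block = 5040·6 = 30240.
Probability = 30240/362880 = 1/12.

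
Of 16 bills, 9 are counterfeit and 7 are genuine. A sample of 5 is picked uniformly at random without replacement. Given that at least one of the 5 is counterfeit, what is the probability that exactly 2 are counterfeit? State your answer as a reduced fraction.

Work in counts. Selections with at least one counterfeit: C(16,5) − C(7,5) = 4368 − 21 = 4347.
Of those, selections where exactly 2 are counterfeit: C(9,2)·C(7,3) = 36·35 = 1260.
Conditional probability = 1260/4347 = 20/69.

20/69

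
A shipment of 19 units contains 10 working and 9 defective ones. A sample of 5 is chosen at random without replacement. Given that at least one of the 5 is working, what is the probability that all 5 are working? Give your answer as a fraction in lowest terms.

14/639

Work in counts. Selections with at least one working: C(19,5) − C(9,5) = 11628 − 126 = 11502.
Of those, selections where all 5 are working: C(10,5) = 252.
Conditional probability = 252/11502 = 14/639.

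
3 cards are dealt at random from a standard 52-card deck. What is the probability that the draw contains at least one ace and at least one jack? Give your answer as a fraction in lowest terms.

There are C(52,3) = 22100 possible draws.
By inclusion-exclusion on the complements, draws missing all aces or all jacks: C(48,3) + C(48,3) − C(44,3) = 17296 + 17296 − 13244 = 21348.
So draws with at least one of each: 22100 − 21348 = 752, probability 752/22100 = 188/5525.

188/5525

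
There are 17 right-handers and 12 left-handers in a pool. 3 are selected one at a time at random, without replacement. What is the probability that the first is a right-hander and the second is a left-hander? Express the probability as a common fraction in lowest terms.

51/203

Multiply the conditional probabilities at each draw: 17/29 · 12/28 = 204/812 = 51/203.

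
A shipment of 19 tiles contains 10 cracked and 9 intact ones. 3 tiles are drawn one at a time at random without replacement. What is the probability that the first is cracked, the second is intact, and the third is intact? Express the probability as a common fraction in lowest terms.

40/323

Multiply the conditional probabilities at each draw: 10/19 · 9/18 · 8/17 = 720/5814 = 40/323.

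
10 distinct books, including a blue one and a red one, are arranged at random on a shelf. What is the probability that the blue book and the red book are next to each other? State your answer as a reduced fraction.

1/5

There are 10! = 3628800 arrangements.
Treat the blue book and the red book as a block: 9! arrangements of the blocks × 2 orders within the block = 2·362880 = 725760.
Probability = 725760/3628800 = 1/5.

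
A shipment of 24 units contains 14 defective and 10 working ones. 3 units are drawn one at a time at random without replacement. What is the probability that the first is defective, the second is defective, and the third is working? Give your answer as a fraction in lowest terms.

455/3036

Multiply the conditional probabilities at each draw: 14/24 · 13/23 · 10/22 = 1820/12144 = 455/3036.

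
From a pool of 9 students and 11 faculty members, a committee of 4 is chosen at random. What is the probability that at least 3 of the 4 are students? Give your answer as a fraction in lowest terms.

Total selections: C(20,4) = 4845.
Favorable selections (at least 3 students): C(9,3)·C(11,1) + C(9,4)·C(11,0) = 924 + 126 = 1050.
Probability = 1050/4845 = 70/323.

70/323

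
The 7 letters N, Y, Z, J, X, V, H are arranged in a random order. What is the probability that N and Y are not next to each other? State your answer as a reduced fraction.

There are 7! = 5040 arrangements.
Arrangements with N and Y adjacent: 2·6! = 1440.
So not adjacent: 5040 − 1440 = 3600, probability 3600/5040 = 5/7.

5/7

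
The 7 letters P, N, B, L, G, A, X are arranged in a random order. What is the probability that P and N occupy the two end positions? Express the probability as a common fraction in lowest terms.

1/21

There are 7! = 5040 arrangements.
Place P and N at the ends in 2 ways, arrange the remaining 5 in 5! = 120 ways: 2·120 = 240.
Probability = 240/5040 = 1/21.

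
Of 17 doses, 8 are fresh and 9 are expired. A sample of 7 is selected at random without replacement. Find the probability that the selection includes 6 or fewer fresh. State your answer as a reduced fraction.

2430/2431

Total selections: C(17,7) = 19448.
The complement is exactly 7 fresh: C(8,7)·C(9,0) = 8.
Probability = 1 − 8/19448 = 19440/19448 = 2430/2431.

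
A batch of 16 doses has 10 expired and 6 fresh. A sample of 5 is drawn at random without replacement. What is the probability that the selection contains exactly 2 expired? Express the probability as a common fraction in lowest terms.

75/364

Total number of selections: C(16,5) = 4368.
Selections with exactly 2 expired: choose 2 of the 10 expired and 3 of the 6 fresh, C(10,2)·C(6,3) = 45·20 = 900.
Probability = 900/4368 = 75/364.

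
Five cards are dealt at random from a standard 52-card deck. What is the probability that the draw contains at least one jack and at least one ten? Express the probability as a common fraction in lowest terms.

6509/64974

There are C(52,5) = 2598960 possible draws.
By inclusion-exclusion on the complements, draws missing all jacks or all tens: C(48,5) + C(48,5) − C(44,5) = 1712304 + 1712304 − 1086008 = 2338600.
So draws with at least one of each: 2598960 − 2338600 = 260360, probability 260360/2598960 = 6509/64974.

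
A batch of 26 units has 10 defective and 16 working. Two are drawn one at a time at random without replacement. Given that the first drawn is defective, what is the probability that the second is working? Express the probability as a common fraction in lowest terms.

16/25

After removing one defective, 25 remain: 9 defective and 16 working.
So the probability the next is working is 16/25.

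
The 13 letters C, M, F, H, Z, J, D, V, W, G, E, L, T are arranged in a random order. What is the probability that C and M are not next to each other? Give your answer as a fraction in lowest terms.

There are 13! = 6227020800 arrangements.
Arrangements with C and M adjacent: 2·12! = 958003200.
So not adjacent: 6227020800 − 958003200 = 5269017600, probability 5269017600/6227020800 = 11/13.

11/13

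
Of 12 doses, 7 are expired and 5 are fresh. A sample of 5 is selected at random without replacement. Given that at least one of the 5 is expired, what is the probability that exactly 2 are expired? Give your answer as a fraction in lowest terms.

Work in counts. Selections with at least one expired: C(12,5) − C(5,5) = 792 − 1 = 791.
Of those, selections where exactly 2 are expired: C(7,2)·C(5,3) = 21·10 = 210.
Conditional probability = 210/791 = 30/113.

30/113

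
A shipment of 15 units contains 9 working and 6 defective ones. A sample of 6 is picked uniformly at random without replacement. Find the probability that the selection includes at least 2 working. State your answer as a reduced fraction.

90/91

Total selections: C(15,6) = 5005.
Count the complement (fewer than 2 working): C(9,0)·C(6,6) + C(9,1)·C(6,5) = 1 + 54 = 55.
Probability = 1 − 55/5005 = 4950/5005 = 90/91.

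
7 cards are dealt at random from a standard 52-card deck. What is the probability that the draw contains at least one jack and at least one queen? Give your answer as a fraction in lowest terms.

3105873/16723070

There are C(52,7) = 133784560 possible draws.
By inclusion-exclusion on the complements, draws missing all jacks or all queens: C(48,7) + C(48,7) − C(44,7) = 73629072 + 73629072 − 38320568 = 108937576.
So draws with at least one of each: 133784560 − 108937576 = 24846984, probability 24846984/133784560 = 3105873/16723070.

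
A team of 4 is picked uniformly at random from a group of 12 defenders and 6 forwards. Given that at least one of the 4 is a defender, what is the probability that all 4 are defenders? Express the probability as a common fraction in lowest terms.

Work in counts. Selections with at least one defender: C(18,4) − C(6,4) = 3060 − 15 = 3045.
Of those, selections where all 4 are defenders: C(12,4) = 495.
Conditional probability = 495/3045 = 33/203.

33/203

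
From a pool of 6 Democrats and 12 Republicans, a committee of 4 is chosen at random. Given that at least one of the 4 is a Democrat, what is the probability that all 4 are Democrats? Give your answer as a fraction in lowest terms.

1/171

Work in counts. Selections with at least one Democrat: C(18,4) − C(12,4) = 3060 − 495 = 2565.
Of those, selections where all 4 are Democrats: C(6,4) = 15.
Conditional probability = 15/2565 = 1/171.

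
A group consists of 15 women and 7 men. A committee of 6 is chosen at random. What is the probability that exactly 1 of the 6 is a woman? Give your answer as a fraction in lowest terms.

15/3553

The sample space is all 6-subsets of the 22: C(22,6) = 74613.
Selections with exactly 1 woman: choose 1 of the 15 women and 5 of the 7 men, C(15,1)·C(7,5) = 15·21 = 315.
Probability = 315/74613 = 15/3553.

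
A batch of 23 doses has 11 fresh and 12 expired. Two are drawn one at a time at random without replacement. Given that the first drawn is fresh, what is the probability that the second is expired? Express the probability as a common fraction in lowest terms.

6/11

After removing one fresh, 22 remain: 10 fresh and 12 expired.
So the probability the next is expired is 12/22 = 6/11.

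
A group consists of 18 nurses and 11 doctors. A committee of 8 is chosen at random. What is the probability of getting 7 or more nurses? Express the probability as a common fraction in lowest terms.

306/3335

There are C(29,8) = 4292145 ways to choose the 8.
Favorable selections (7 or more nurses): C(18,7)·C(11,1) + C(18,8)·C(11,0) = 350064 + 43758 = 393822.
Probability = 393822/4292145 = 306/3335.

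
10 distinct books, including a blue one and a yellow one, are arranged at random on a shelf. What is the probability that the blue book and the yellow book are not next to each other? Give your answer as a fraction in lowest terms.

4/5

There are 10! = 3628800 arrangements.
Arrangements with the blue book and the yellow book adjacent: 2·9! = 725760.
So not adjacent: 3628800 − 725760 = 2903040, probability 2903040/3628800 = 4/5.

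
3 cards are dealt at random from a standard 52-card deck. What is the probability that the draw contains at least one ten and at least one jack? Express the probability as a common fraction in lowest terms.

188/5525

There are C(52,3) = 22100 possible draws.
By inclusion-exclusion on the complements, draws missing all tens or all jacks: C(48,3) + C(48,3) − C(44,3) = 17296 + 17296 − 13244 = 21348.
So draws with at least one of each: 22100 − 21348 = 752, probability 752/22100 = 188/5525.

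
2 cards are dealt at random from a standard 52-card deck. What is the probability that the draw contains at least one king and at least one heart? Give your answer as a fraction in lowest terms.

There are C(52,2) = 1326 possible draws.
By inclusion-exclusion on the complements, draws missing all kings or all hearts: C(48,2) + C(39,2) − C(36,2) = 1128 + 741 − 630 = 1239.
So draws with at least one of each: 1326 − 1239 = 87, probability 87/1326 = 29/442.

29/442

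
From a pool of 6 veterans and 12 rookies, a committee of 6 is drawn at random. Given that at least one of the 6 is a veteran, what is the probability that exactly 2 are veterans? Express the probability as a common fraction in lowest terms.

Work in counts. Selections with at least one veteran: C(18,6) − C(12,6) = 18564 − 924 = 17640.
Of those, selections where exactly 2 are veterans: C(6,2)·C(12,4) = 15·495 = 7425.
Conditional probability = 7425/17640 = 165/392.

165/392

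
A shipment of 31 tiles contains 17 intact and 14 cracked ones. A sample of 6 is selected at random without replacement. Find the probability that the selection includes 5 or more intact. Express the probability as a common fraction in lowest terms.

1088/8091

Total selections: C(31,6) = 736281.
Favorable selections (5 or more intact): C(17,5)·C(14,1) + C(17,6)·C(14,0) = 86632 + 12376 = 99008.
Probability = 99008/736281 = 1088/8091.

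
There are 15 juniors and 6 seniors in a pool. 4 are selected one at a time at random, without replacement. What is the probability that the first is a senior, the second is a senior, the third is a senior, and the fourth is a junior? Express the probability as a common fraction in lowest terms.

5/399

Multiply the conditional probabilities at each draw: 6/21 · 5/20 · 4/19 · 15/18 = 1800/143640 = 5/399.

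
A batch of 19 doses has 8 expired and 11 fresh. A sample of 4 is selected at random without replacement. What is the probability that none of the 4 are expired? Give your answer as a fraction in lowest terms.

55/646

There are C(19,4) = 3876 possible selections.
Selections with no expired (all fresh): C(11,4) = 330.
Probability = 330/3876 = 55/646.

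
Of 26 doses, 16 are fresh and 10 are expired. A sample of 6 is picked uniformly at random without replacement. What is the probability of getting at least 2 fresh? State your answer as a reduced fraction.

16142/16445

There are C(26,6) = 230230 ways to choose the 6.
Count the complement (fewer than 2 fresh): C(16,0)·C(10,6) + C(16,1)·C(10,5) = 210 + 4032 = 4242.
Probability = 1 − 4242/230230 = 225988/230230 = 16142/16445.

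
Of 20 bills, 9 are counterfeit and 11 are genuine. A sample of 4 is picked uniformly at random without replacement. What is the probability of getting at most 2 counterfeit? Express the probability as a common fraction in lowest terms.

253/323

There are C(20,4) = 4845 ways to choose the 4.
Count the complement (more than 2 counterfeit): C(9,3)·C(11,1) + C(9,4)·C(11,0) = 924 + 126 = 1050.
Probability = 1 − 1050/4845 = 3795/4845 = 253/323.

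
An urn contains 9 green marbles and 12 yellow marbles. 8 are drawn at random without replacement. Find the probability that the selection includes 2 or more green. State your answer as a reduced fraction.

3109/3230

There are C(21,8) = 203490 ways to choose the 8.
Count the complement (fewer than 2 green): C(9,0)·C(12,8) + C(9,1)·C(12,7) = 495 + 7128 = 7623.
Probability = 1 − 7623/203490 = 195867/203490 = 3109/3230.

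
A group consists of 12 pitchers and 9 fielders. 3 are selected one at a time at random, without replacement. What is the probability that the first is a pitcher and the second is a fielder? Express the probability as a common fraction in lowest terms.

9/35

Multiply the conditional probabilities at each draw: 12/21 · 9/20 = 108/420 = 9/35.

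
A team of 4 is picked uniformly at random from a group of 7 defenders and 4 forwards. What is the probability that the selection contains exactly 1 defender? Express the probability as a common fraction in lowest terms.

14/165

The sample space is all 4-subsets of the 11: C(11,4) = 330.
Selections with exactly 1 defender: choose 1 of the 7 defenders and 3 of the 4 forwards, C(7,1)·C(4,3) = 7·4 = 28.
Probability = 28/330 = 14/165.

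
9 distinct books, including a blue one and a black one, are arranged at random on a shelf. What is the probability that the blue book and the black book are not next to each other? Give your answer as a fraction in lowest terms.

There are 9! = 362880 arrangements.
Arrangements with the blue book and the black book adjacent: 2·8! = 80640.
So not adjacent: 362880 − 80640 = 282240, probability 282240/362880 = 7/9.

7/9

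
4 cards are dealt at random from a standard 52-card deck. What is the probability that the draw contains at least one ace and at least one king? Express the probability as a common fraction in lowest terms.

1332/20825

There are C(52,4) = 270725 possible draws.
By inclusion-exclusion on the complements, draws missing all aces or all kings: C(48,4) + C(48,4) − C(44,4) = 194580 + 194580 − 135751 = 253409.
So draws with at least one of each: 270725 − 253409 = 17316, probability 17316/270725 = 1332/20825.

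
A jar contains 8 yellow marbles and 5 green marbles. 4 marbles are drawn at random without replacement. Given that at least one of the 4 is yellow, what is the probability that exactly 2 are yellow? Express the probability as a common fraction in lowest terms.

Work in counts. Selections with at least one yellow: C(13,4) − C(5,4) = 715 − 5 = 710.
Of those, selections where exactly 2 are yellow: C(8,2)·C(5,2) = 28·10 = 280.
Conditional probability = 280/710 = 28/71.

28/71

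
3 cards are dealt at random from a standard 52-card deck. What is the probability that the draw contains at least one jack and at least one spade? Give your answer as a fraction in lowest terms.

There are C(52,3) = 22100 possible draws.
By inclusion-exclusion on the complements, draws missing all jacks or all spades: C(48,3) + C(39,3) − C(36,3) = 17296 + 9139 − 7140 = 19295.
So draws with at least one of each: 22100 − 19295 = 2805, probability 2805/22100 = 33/260.

33/260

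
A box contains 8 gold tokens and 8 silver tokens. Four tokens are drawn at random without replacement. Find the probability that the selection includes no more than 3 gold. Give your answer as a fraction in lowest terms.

Total selections: C(16,4) = 1820.
The complement is exactly 4 gold: C(8,4)·C(8,0) = 70.
Probability = 1 − 70/1820 = 1750/1820 = 25/26.

25/26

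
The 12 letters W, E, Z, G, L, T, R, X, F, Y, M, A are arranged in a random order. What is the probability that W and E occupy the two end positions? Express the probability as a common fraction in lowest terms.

1/66

There are 12! = 479001600 arrangements.
Place W and E at the ends in 2 ways, arrange the remaining 10 in 10! = 3628800 ways: 2·3628800 = 7257600.
Probability = 7257600/479001600 = 1/66.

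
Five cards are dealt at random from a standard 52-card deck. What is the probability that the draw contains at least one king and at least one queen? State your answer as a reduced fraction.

There are C(52,5) = 2598960 possible draws.
By inclusion-exclusion on the complements, draws missing all kings or all queens: C(48,5) + C(48,5) − C(44,5) = 1712304 + 1712304 − 1086008 = 2338600.
So draws with at least one of each: 2598960 − 2338600 = 260360, probability 260360/2598960 = 6509/64974.

6509/64974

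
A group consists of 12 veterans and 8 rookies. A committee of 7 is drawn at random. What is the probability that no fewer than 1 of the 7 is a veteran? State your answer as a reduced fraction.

There are C(20,7) = 77520 ways to choose the 7.
The complement is all 7 are rookies: C(8,7) = 8.
Probability = 1 − 8/77520 = 77512/77520 = 9689/9690.

9689/9690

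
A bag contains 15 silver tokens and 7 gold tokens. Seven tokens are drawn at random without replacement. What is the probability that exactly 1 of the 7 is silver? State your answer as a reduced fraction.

35/56848

There are C(22,7) = 170544 ways to choose 7 from 22.
Selections with exactly 1 silver: choose 1 of the 15 silver and 6 of the 7 gold, C(15,1)·C(7,6) = 15·7 = 105.
Probability = 105/170544 = 35/56848.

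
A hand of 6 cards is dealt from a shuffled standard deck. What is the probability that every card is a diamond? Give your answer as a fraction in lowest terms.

33/391510

There are C(52,6) = 20358520 possible 6-card hands.
Hands that are all diamonds: C(13,6) = 1716.
Probability = 1716/20358520 = 33/391510.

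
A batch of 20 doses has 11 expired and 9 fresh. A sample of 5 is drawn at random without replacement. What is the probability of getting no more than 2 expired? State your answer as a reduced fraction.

511/1292

Total selections: C(20,5) = 15504.
Favorable selections (no more than 2 expired): C(11,0)·C(9,5) + C(11,1)·C(9,4) + C(11,2)·C(9,3) = 126 + 1386 + 4620 = 6132.
Probability = 6132/15504 = 511/1292.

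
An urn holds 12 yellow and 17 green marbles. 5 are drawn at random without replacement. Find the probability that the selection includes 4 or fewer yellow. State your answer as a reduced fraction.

Total selections: C(29,5) = 118755.
The complement is exactly 5 yellow: C(12,5)·C(17,0) = 792.
Probability = 1 − 792/118755 = 117963/118755 = 13107/13195.

13107/13195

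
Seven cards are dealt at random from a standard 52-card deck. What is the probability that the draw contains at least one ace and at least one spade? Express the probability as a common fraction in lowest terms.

There are C(52,7) = 133784560 possible draws.
By inclusion-exclusion on the complements, draws missing all aces or all spades: C(48,7) + C(39,7) − C(36,7) = 73629072 + 15380937 − 8347680 = 80662329.
So draws with at least one of each: 133784560 − 80662329 = 53122231, probability 53122231/133784560.

53122231/133784560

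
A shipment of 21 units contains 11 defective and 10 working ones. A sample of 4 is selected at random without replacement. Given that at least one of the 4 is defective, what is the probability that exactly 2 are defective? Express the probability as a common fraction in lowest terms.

3/7

Work in counts. Selections with at least one defective: C(21,4) − C(10,4) = 5985 − 210 = 5775.
Of those, selections where exactly 2 are defective: C(11,2)·C(10,2) = 55·45 = 2475.
Conditional probability = 2475/5775 = 3/7.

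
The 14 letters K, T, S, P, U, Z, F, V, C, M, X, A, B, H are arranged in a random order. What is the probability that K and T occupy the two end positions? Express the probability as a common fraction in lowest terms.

There are 14! = 87178291200 arrangements.
Place K and T at the ends in 2 ways, arrange the remaining 12 in 12! = 479001600 ways: 2·479001600 = 958003200.
Probability = 958003200/87178291200 = 1/91.

1/91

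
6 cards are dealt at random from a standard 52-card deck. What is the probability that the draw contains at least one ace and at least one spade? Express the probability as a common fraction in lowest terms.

There are C(52,6) = 20358520 possible draws.
By inclusion-exclusion on the complements, draws missing all aces or all spades: C(48,6) + C(39,6) − C(36,6) = 12271512 + 3262623 − 1947792 = 13586343.
So draws with at least one of each: 20358520 − 13586343 = 6772177, probability 6772177/20358520.

6772177/20358520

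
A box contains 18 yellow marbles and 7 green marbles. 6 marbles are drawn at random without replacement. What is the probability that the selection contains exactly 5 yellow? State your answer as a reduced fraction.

2142/6325

Total number of selections: C(25,6) = 177100.
Selections with exactly 5 yellow: choose 5 of the 18 yellow and 1 of the 7 green, C(18,5)·C(7,1) = 8568·7 = 59976.
Probability = 59976/177100 = 2142/6325.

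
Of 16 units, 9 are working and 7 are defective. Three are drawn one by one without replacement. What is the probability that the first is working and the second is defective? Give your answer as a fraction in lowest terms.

21/80

Multiply the conditional probabilities at each draw: 9/16 · 7/15 = 63/240 = 21/80.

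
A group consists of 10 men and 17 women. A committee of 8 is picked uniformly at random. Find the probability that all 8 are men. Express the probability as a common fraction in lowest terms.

1/49335

There are C(27,8) = 2220075 possible selections.
Selections with all men: C(10,8) = 45.
Probability = 45/2220075 = 1/49335.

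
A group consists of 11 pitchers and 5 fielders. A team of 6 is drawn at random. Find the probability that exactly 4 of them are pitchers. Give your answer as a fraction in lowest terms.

75/182

Total number of selections: C(16,6) = 8008.
Selections with exactly 4 pitchers: choose 4 of the 11 pitchers and 2 of the 5 fielders, C(11,4)·C(5,2) = 330·10 = 3300.
Probability = 3300/8008 = 75/182.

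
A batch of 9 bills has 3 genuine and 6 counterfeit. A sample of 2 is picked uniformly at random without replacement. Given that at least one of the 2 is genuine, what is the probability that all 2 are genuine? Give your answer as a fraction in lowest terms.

Work in counts. Selections with at least one genuine: C(9,2) − C(6,2) = 36 − 15 = 21.
Of those, selections where all 2 are genuine: C(3,2) = 3.
Conditional probability = 3/21 = 1/7.

1/7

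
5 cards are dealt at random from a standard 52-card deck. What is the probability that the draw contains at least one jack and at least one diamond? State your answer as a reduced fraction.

229297/866320

There are C(52,5) = 2598960 possible draws.
By inclusion-exclusion on the complements, draws missing all jacks or all diamonds: C(48,5) + C(39,5) − C(36,5) = 1712304 + 575757 − 376992 = 1911069.
So draws with at least one of each: 2598960 − 1911069 = 687891, probability 687891/2598960 = 229297/866320.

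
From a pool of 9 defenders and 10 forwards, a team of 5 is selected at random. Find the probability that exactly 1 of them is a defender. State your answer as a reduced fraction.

105/646

There are C(19,5) = 11628 ways to choose 5 from 19.
Selections with exactly 1 defender: choose 1 of the 9 defenders and 4 of the 10 forwards, C(9,1)·C(10,4) = 9·210 = 1890.
Probability = 1890/11628 = 105/646.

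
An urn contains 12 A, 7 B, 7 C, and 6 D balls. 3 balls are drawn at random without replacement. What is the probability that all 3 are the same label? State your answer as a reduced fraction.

There are C(32,3) = 4960 ways to draw 3 balls.
All same label: C(12,3) + C(7,3) + C(7,3) + C(6,3) = 220 + 35 + 35 + 20 = 310.
Probability = 310/4960 = 1/16.

1/16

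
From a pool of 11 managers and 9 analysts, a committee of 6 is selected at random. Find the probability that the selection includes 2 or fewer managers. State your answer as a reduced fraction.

70/323

There are C(20,6) = 38760 ways to choose the 6.
Favorable selections (2 or fewer managers): C(11,0)·C(9,6) + C(11,1)·C(9,5) + C(11,2)·C(9,4) = 84 + 1386 + 6930 = 8400.
Probability = 8400/38760 = 70/323.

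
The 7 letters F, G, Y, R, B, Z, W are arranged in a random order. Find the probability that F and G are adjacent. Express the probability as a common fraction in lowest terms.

2/7

There are 7! = 5040 arrangements.
Treat F and G as a block: 6! arrangements of the blocks × 2 orders within the block = 2·720 = 1440.
Probability = 1440/5040 = 2/7.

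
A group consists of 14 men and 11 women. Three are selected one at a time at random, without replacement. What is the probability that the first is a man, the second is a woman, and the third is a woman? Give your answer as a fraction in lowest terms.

Multiply the conditional probabilities at each draw: 14/25 · 11/24 · 10/23 = 1540/13800 = 77/690.

77/690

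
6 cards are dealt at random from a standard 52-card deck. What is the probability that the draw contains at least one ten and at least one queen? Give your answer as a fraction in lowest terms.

718637/5089630

There are C(52,6) = 20358520 possible draws.
By inclusion-exclusion on the complements, draws missing all tens or all queens: C(48,6) + C(48,6) − C(44,6) = 12271512 + 12271512 − 7059052 = 17483972.
So draws with at least one of each: 20358520 − 17483972 = 2874548, probability 2874548/20358520 = 718637/5089630.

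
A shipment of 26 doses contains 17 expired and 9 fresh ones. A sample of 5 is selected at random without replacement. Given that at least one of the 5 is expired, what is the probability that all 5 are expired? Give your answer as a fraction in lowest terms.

182/1931

Work in counts. Selections with at least one expired: C(26,5) − C(9,5) = 65780 − 126 = 65654.
Of those, selections where all 5 are expired: C(17,5) = 6188.
Conditional probability = 6188/65654 = 182/1931.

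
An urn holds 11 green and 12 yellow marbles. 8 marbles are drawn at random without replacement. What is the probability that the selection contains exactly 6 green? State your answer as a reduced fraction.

462/7429

There are C(23,8) = 490314 ways to choose 8 from 23.
Selections with exactly 6 green: choose 6 of the 11 green and 2 of the 12 yellow, C(11,6)·C(12,2) = 462·66 = 30492.
Probability = 30492/490314 = 462/7429.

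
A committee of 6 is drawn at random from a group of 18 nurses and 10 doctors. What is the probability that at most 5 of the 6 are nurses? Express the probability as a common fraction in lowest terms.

Total selections: C(28,6) = 376740.
The complement is exactly 6 nurses: C(18,6)·C(10,0) = 18564.
Probability = 1 − 18564/376740 = 358176/376740 = 328/345.

328/345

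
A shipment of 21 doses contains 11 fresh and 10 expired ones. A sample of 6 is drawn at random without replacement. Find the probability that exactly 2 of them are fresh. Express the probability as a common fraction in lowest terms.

275/1292

There are C(21,6) = 54264 ways to choose 6 from 21.
Selections with exactly 2 fresh: choose 2 of the 11 fresh and 4 of the 10 expired, C(11,2)·C(10,4) = 55·210 = 11550.
Probability = 11550/54264 = 275/1292.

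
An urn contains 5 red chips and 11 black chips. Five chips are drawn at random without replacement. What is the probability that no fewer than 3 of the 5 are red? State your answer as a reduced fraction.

101/728

There are C(16,5) = 4368 ways to choose the 5.
Favorable selections (no fewer than 3 red): C(5,3)·C(11,2) + C(5,4)·C(11,1) + C(5,5)·C(11,0) = 550 + 55 + 1 = 606.
Probability = 606/4368 = 101/728.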